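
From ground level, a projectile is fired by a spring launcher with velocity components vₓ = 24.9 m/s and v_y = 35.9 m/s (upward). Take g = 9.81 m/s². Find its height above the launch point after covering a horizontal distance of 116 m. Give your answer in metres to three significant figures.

At x = 116 m, t = x/vₓ = 116/24.90 = 4.659 s.
Height: y = v_y0 t − ½ g t² = 35.90 × 4.659 − 4.905 × 4.659² = 167.2 − 106.5 = 60.79 m.

60.8 m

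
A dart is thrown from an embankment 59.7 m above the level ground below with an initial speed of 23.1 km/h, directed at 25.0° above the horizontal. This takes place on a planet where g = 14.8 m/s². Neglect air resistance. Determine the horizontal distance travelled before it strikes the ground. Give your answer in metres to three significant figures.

17.6 m

Convert: 23.1 km/h = 23.1/3.6 = 6.417 m/s.
Resolve: vₓ = 6.417 cos 25.0° = 5.815 m/s and v_y0 = 6.417 sin 25.0° = 2.712 m/s.
Vertical motion (up positive, ground at y = 0): 7.400 t² − (2.712) t − 59.7 = 0, so t = (2.712 + √(2.712² + 2·14.8·59.7)) / 14.8 = (2.712 + 42.12) / 14.8 = 3.029 s.
Horizontal distance: R = vₓ t = 5.815 × 3.029 = 17.62 m.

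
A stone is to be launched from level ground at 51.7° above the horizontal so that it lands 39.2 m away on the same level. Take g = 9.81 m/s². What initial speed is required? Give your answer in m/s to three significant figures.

19.9 m/s

Level-ground range: R = v₀² sin(2θ)/g, so v₀ = √(gR / sin 2θ).
v₀ = √(9.81 × 39.2 / sin 103.4°) = √(384.6 / 0.9728) = √395.31 = 19.88 m/s.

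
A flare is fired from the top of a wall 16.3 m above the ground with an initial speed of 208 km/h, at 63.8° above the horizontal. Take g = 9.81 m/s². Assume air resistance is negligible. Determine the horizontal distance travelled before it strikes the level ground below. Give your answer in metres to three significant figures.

277 m

Convert: 208 km/h = 208/3.6 = 57.78 m/s.
Horizontal component vₓ = 57.78 cos 63.8° = 25.51 m/s; vertical v_y0 = 57.78 sin 63.8° = 51.84 m/s.
Vertical motion (up positive, ground at y = 0): 4.905 t² − (51.84) t − 16.3 = 0, so t = (51.84 + √(51.84² + 2·9.81·16.3)) / 9.81 = (51.84 + 54.84) / 9.81 = 10.87 s.
Horizontal distance: R = vₓ t = 25.51 × 10.87 = 277.4 m.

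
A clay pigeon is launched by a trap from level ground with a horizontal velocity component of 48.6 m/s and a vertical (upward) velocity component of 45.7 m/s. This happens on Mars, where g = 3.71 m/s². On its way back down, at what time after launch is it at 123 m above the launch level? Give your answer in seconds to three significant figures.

21.6 s

Height y(t) = 45.70 t − 1.855 t² = 123 gives 1.855 t² − 45.70 t + 123 = 0.
t = [45.70 ± √(45.70² − 2·3.71·123)] / 3.71 = (45.70 ± 34.29) / 3.71, so t = 3.075 s or t = 21.56 s.
The descending-branch root is 21.56 s.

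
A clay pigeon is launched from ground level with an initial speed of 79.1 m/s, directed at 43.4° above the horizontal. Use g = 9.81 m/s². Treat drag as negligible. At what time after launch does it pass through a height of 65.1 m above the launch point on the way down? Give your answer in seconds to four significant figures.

vₓ = 79.10 cos 43.4° = 57.47 m/s; v_y0 = 79.10 sin 43.4° = 54.35 m/s.
Set y = v_y0 t − ½ g t² = 65.1: 4.905 t² − 54.35 t + 65.1 = 0.
Quadratic formula: t = (54.35 ± √1676.5) / 9.81 = (54.35 ± 40.95) / 9.81 → t = 1.366 s or 9.714 s.
The descending-branch root is 9.714 s.

9.714 s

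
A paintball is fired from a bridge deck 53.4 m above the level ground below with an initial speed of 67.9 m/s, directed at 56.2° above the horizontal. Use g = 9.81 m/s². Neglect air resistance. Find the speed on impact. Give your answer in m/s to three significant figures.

75.2 m/s

Horizontal component vₓ = 67.90 cos 56.2° = 37.77 m/s; vertical v_y0 = 67.90 sin 56.2° = 56.42 m/s.
Vertical motion (up positive, ground at y = 0): 4.905 t² − (56.42) t − 53.4 = 0, so t = (56.42 + √(56.42² + 2·9.81·53.4)) / 9.81 = (56.42 + 65.05) / 9.81 = 12.38 s.
Vertical velocity at impact: v_y = v_y0 − g t = 56.42 − 9.81 × 12.38 = −65.05 m/s.
Speed: |v| = √(vₓ² + v_y²) = √(37.77² + 65.05²) = 75.22 m/s.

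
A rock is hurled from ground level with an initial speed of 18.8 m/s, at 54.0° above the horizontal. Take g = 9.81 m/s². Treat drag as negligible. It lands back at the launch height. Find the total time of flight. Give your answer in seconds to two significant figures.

3.1 s

Resolve: vₓ = 18.80 cos 54.0° = 11.05 m/s and v_y0 = 18.80 sin 54.0° = 15.21 m/s.
Landing at launch height ⇒ T = 2 v_y0 / g = 2 × 15.21 / 9.81 = 3.101 s.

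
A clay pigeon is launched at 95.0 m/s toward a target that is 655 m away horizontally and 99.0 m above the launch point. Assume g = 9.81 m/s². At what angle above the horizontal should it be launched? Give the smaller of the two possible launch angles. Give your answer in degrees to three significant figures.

33.6°

Trajectory: y = x tanθ − g x² (1 + tan²θ)/(2v₀²). With x = 655, y = 99.0, v₀ = 95.0, g = 9.81:
233.2 tan²θ − 655 tanθ + (332.2) = 0.
tanθ = [655 ± √(655² − 4 × 233.2 × (332.2))] / (2 × 233.2) = (655 ± 345.3) / 466.3, giving tanθ = 0.6642 or 2.145.
θ = 33.59° or 65.00°; the smaller is 33.59°.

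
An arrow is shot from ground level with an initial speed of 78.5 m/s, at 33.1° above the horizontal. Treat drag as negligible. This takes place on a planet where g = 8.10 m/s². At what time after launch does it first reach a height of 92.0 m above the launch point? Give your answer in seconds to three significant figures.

2.99 s

Components: vₓ = 78.50 cos 33.1° = 65.76 m/s, v_y0 = 78.50 sin 33.1° = 42.87 m/s.
Require v_y0 t − ½ g t² = 92.0, i.e. 4.050 t² − 42.87 t + 92.0 = 0.
Quadratic formula: t = (42.87 ± √347.35) / 8.10 = (42.87 ± 18.64) / 8.10 → t = 2.992 s or 7.593 s.
The first (ascending) time is 2.992 s.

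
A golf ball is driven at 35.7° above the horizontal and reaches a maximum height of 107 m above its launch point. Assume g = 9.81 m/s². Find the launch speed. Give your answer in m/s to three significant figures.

78.5 m/s

At the peak v_y = 0, so v_y0 = √(2gH) = √(2 × 9.81 × 107) = 45.82 m/s.
v_y0 = v₀ sin θ ⇒ v₀ = 45.82 / sin 35.7° = 78.52 m/s.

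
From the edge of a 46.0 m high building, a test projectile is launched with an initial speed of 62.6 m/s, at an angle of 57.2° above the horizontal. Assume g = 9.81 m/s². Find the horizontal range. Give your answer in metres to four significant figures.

Resolve: vₓ = 62.60 cos 57.2° = 33.91 m/s and v_y0 = 62.60 sin 57.2° = 52.62 m/s.
Vertical motion (up positive, ground at y = 0): 4.905 t² − (52.62) t − 46.0 = 0, so t = (52.62 + √(52.62² + 2·9.81·46.0)) / 9.81 = (52.62 + 60.59) / 9.81 = 11.54 s.
Horizontal distance: R = vₓ t = 33.91 × 11.54 = 391.3 m.

391.3 m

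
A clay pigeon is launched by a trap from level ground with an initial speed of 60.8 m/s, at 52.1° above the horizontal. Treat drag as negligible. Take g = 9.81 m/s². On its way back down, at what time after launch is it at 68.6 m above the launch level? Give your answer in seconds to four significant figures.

vₓ = 60.80 cos 52.1° = 37.35 m/s; v_y0 = 60.80 sin 52.1° = 47.98 m/s.
Set y = v_y0 t − ½ g t² = 68.6: 4.905 t² − 47.98 t + 68.6 = 0.
t = [47.98 ± √(47.98² − 2·9.81·68.6)] / 9.81 = (47.98 ± 30.92) / 9.81, so t = 1.739 s or t = 8.042 s.
The descending-branch root is 8.042 s.

8.042 s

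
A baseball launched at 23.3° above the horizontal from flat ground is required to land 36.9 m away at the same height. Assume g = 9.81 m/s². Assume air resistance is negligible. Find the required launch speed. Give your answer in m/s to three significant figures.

Level-ground range: R = v₀² sin(2θ)/g, so v₀ = √(gR / sin 2θ).
v₀ = √(9.81 × 36.9 / sin 46.60°) = √(362.0 / 0.7266) = √498.21 = 22.32 m/s.

22.3 m/s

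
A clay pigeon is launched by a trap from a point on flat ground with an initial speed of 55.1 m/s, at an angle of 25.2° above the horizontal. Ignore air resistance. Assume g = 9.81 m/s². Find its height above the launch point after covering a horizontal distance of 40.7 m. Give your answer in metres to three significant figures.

15.9 m

Resolve: vₓ = 55.10 cos 25.2° = 49.86 m/s and v_y0 = 55.10 sin 25.2° = 23.46 m/s.
At x = 40.7 m, t = x/vₓ = 40.7/49.86 = 0.8164 s.
Height: y = v_y0 t − ½ g t² = 23.46 × 0.8164 − 4.905 × 0.8164² = 19.15 − 3.269 = 15.88 m.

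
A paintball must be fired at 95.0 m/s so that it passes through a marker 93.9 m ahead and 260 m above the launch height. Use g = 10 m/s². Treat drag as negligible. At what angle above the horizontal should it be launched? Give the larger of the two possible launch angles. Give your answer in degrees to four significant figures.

86.38°

Trajectory: y = x tanθ − g x² (1 + tan²θ)/(2v₀²). With x = 93.9, y = 260, v₀ = 95.0, g = 10.0:
4.885 tan²θ − 93.9 tanθ + (264.9) = 0.
tanθ = [93.9 ± √(93.9² − 4 × 4.885 × (264.9))] / (2 × 4.885) = (93.9 ± 60.34) / 9.770, giving tanθ = 3.435 or 15.79.
θ = 73.77° or 86.38°; the larger is 86.38°.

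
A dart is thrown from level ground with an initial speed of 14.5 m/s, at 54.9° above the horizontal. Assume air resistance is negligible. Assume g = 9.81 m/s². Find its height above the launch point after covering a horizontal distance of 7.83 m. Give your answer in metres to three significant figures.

vₓ = 14.50 cos 54.9° = 8.338 m/s; v_y0 = 14.50 sin 54.9° = 11.86 m/s.
x = vₓ t ⇒ t = 7.83/8.338 = 0.9391 s.
Height: y = v_y0 t − ½ g t² = 11.86 × 0.9391 − 4.905 × 0.9391² = 11.14 − 4.326 = 6.815 m.

6.81 m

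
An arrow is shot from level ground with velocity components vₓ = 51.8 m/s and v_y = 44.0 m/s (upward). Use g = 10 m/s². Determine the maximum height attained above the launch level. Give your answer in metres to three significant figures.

At the apex v_y = 0, so H = v_y0²/(2g) = 44.00²/20.00 = 96.80 m.

96.8 m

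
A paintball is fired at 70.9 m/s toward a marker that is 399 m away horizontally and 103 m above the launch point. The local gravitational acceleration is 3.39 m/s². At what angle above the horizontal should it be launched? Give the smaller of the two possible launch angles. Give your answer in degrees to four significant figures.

Trajectory: y = x tanθ − g x² (1 + tan²θ)/(2v₀²). With x = 399, y = 103, v₀ = 70.9, g = 3.39:
53.68 tan²θ − 399 tanθ + (156.7) = 0.
tanθ = [399 ± √(399² − 4 × 53.68 × (156.7))] / (2 × 53.68) = (399 ± 354.3) / 107.4, giving tanθ = 0.4160 or 7.017.
θ = 22.59° or 81.89°; the smaller is 22.59°.

22.59°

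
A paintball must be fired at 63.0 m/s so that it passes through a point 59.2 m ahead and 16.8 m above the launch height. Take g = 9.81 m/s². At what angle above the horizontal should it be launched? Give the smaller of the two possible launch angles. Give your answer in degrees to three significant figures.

20.1°

Trajectory: y = x tanθ − g x² (1 + tan²θ)/(2v₀²). With x = 59.2, y = 16.8, v₀ = 63.0, g = 9.81:
4.331 tan²θ − 59.2 tanθ + (21.13) = 0.
tanθ = [59.2 ± √(59.2² − 4 × 4.331 × (21.13))] / (2 × 4.331) = (59.2 ± 56.02) / 8.662, giving tanθ = 0.3668 or 13.30.
θ = 20.14° or 85.70°; the smaller is 20.14°.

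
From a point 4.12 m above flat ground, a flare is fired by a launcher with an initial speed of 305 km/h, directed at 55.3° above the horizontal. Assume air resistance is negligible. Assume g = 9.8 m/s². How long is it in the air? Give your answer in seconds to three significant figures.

Convert: 305 km/h = 305/3.6 = 84.72 m/s.
Components: vₓ = 84.72 cos 55.3° = 48.23 m/s, v_y0 = 84.72 sin 55.3° = 69.65 m/s.
With up positive and y = 0 at the ground: y(t) = 4.12 + (69.65) t − 4.900 t². Setting y = 0 and taking the positive root: t = [69.65 + √(69.65² + 2·9.80·4.12)] / 9.80 = (69.65 + 70.23) / 9.80 = 14.27 s.

14.3 s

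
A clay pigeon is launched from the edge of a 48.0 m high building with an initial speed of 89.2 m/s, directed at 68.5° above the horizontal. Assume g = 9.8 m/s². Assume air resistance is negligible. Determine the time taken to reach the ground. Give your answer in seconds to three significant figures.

17.5 s

Components: vₓ = 89.20 cos 68.5° = 32.69 m/s, v_y0 = 89.20 sin 68.5° = 82.99 m/s.
Vertical motion (up positive, ground at y = 0): 4.900 t² − (82.99) t − 48.0 = 0, so t = (82.99 + √(82.99² + 2·9.80·48.0)) / 9.80 = (82.99 + 88.48) / 9.80 = 17.50 s.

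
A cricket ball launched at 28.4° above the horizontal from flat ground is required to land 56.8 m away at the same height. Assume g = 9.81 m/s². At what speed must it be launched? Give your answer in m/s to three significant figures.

25.8 m/s

On level ground R = v₀² sin 2θ / g ⇒ v₀ = √(gR / sin 2θ).
v₀ = √(9.81 × 56.8 / sin 56.80°) = √(557.2 / 0.8368) = √665.91 = 25.81 m/s.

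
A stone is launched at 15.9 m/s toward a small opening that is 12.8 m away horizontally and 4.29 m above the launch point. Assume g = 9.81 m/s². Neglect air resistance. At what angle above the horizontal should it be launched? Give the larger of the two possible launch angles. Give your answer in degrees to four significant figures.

73.23°

Trajectory: y = x tanθ − g x² (1 + tan²θ)/(2v₀²). With x = 12.8, y = 4.29, v₀ = 15.9, g = 9.81:
3.179 tan²θ − 12.8 tanθ + (7.469) = 0.
tanθ = [12.8 ± √(12.8² − 4 × 3.179 × (7.469))] / (2 × 3.179) = (12.8 ± 8.299) / 6.358, giving tanθ = 0.7080 or 3.319.
θ = 35.30° or 73.23°; the larger is 73.23°.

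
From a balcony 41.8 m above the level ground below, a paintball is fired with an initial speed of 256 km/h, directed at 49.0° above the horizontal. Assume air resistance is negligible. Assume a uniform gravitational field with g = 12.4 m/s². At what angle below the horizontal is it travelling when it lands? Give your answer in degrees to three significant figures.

Convert: 256 km/h = 256/3.6 = 71.11 m/s.
Components: vₓ = 71.11 cos 49.0° = 46.65 m/s, v_y0 = 71.11 sin 49.0° = 53.67 m/s.
Vertical motion (up positive, ground at y = 0): 6.200 t² − (53.67) t − 41.8 = 0, so t = (53.67 + √(53.67² + 2·12.4·41.8)) / 12.4 = (53.67 + 62.59) / 12.4 = 9.375 s.
At impact: v_y = v_y0 − g t = −62.59 m/s; vₓ = 46.65 m/s.
Angle below horizontal: arctan(|v_y|/vₓ) = arctan(62.59/46.65) = 53.30°.

53.3°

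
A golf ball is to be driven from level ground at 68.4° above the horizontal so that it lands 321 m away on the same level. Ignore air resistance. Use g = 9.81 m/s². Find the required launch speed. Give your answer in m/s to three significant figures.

67.8 m/s

From R = (v₀² / g) sin 2θ: v₀ = √(gR / sin 2θ).
v₀ = √(9.81 × 321 / sin 136.8°) = √(3149 / 0.6845) = √4600.1 = 67.82 m/s.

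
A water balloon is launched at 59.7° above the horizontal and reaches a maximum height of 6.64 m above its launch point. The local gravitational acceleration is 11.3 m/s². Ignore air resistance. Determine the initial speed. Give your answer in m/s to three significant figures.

At the peak v_y = 0, so v_y0 = √(2gH) = √(2 × 11.3 × 6.64) = 12.25 m/s.
v_y0 = v₀ sin θ ⇒ v₀ = 12.25 / sin 59.7° = 14.19 m/s.

14.2 m/s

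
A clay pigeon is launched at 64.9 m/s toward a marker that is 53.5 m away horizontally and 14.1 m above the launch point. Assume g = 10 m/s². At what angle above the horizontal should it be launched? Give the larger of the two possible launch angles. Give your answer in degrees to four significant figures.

86.29°

Trajectory: y = x tanθ − g x² (1 + tan²θ)/(2v₀²). With x = 53.5, y = 14.1, v₀ = 64.9, g = 10.0:
3.398 tan²θ − 53.5 tanθ + (17.50) = 0.
tanθ = [53.5 ± √(53.5² − 4 × 3.398 × (17.50))] / (2 × 3.398) = (53.5 ± 51.23) / 6.795, giving tanθ = 0.3342 or 15.41.
θ = 18.48° or 86.29°; the larger is 86.29°.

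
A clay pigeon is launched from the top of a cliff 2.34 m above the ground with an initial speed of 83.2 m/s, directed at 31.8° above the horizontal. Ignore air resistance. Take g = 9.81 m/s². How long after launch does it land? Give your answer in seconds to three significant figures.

Horizontal component vₓ = 83.20 cos 31.8° = 70.71 m/s; vertical v_y0 = 83.20 sin 31.8° = 43.84 m/s.
Vertical motion (up positive, ground at y = 0): 4.905 t² − (43.84) t − 2.34 = 0, so t = (43.84 + √(43.84² + 2·9.81·2.34)) / 9.81 = (43.84 + 44.36) / 9.81 = 8.991 s.

8.99 s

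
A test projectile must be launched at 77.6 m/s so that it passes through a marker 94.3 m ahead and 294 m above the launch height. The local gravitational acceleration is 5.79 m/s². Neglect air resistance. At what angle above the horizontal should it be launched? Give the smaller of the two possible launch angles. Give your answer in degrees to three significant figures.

75.4°

Trajectory: y = x tanθ − g x² (1 + tan²θ)/(2v₀²). With x = 94.3, y = 294, v₀ = 77.6, g = 5.79:
4.275 tan²θ − 94.3 tanθ + (298.3) = 0.
tanθ = [94.3 ± √(94.3² − 4 × 4.275 × (298.3))] / (2 × 4.275) = (94.3 ± 61.58) / 8.550, giving tanθ = 3.827 or 18.23.
θ = 75.36° or 86.86°; the smaller is 75.36°.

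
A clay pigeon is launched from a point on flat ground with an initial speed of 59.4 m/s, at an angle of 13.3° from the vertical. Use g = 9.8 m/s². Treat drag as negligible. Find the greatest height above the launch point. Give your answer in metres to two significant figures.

170 m

Components: vₓ = 59.40 sin 13.3° = 13.66 m/s, v_y0 = 59.40 cos 13.3° = 57.81 m/s.
Peak height H = v_y0² / (2g) = 3341.6 / 19.60 = 170.5 m.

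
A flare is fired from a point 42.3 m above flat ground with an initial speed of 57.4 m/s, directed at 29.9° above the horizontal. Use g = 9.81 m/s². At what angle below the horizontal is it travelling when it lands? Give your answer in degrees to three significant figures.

Horizontal component vₓ = 57.40 cos 29.9° = 49.76 m/s; vertical v_y0 = 57.40 sin 29.9° = 28.61 m/s.
Vertical motion (up positive, ground at y = 0): 4.905 t² − (28.61) t − 42.3 = 0, so t = (28.61 + √(28.61² + 2·9.81·42.3)) / 9.81 = (28.61 + 40.60) / 9.81 = 7.056 s.
At impact: v_y = v_y0 − g t = −40.60 m/s; vₓ = 49.76 m/s.
Angle below horizontal: arctan(|v_y|/vₓ) = arctan(40.60/49.76) = 39.21°.

39.2°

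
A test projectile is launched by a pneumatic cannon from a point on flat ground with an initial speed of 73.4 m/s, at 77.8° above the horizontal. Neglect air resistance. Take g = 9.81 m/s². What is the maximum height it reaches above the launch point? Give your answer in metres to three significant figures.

Components: vₓ = 73.40 cos 77.8° = 15.51 m/s, v_y0 = 73.40 sin 77.8° = 71.74 m/s.
Peak height H = v_y0² / (2g) = 5147.0 / 19.62 = 262.3 m.

262 m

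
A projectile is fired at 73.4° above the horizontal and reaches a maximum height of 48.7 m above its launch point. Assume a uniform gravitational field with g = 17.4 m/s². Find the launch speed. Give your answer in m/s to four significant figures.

At the peak v_y = 0, so v_y0 = √(2gH) = √(2 × 17.4 × 48.7) = 41.17 m/s.
v_y0 = v₀ sin θ ⇒ v₀ = 41.17 / sin 73.4° = 42.96 m/s.

42.96 m/s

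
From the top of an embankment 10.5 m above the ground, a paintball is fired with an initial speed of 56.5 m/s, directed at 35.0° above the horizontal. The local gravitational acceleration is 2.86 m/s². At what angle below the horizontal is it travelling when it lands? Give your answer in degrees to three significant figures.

35.8°

Horizontal component vₓ = 56.50 cos 35.0° = 46.28 m/s; vertical v_y0 = 56.50 sin 35.0° = 32.41 m/s.
The projectile lands when y = 10.5 + (32.41) t − ½·2.86·t² = 0. Positive root: t = (32.41 + √(32.41² + 2·2.86·10.5)) / 2.86 = (32.41 + 33.32) / 2.86 = 22.98 s.
At impact: v_y = v_y0 − g t = −33.32 m/s; vₓ = 46.28 m/s.
Angle below horizontal: arctan(|v_y|/vₓ) = arctan(33.32/46.28) = 35.75°.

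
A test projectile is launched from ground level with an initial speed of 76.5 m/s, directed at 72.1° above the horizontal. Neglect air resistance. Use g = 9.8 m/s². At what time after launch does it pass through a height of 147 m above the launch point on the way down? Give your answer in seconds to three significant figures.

12.4 s

vₓ = 76.50 cos 72.1° = 23.51 m/s; v_y0 = 76.50 sin 72.1° = 72.80 m/s.
Set y = v_y0 t − ½ g t² = 147: 4.900 t² − 72.80 t + 147 = 0.
Quadratic formula: t = (72.80 ± √2418.2) / 9.80 = (72.80 ± 49.18) / 9.80 → t = 2.410 s or 12.45 s.
The descending-branch root is 12.45 s.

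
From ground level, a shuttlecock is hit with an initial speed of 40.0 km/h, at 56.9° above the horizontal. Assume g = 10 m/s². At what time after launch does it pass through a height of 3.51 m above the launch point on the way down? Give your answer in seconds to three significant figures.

Convert: 40.0 km/h = 40.0/3.6 = 11.11 m/s.
vₓ = 11.11 cos 56.9° = 6.068 m/s; v_y0 = 11.11 sin 56.9° = 9.308 m/s.
Height y(t) = 9.308 t − 5.000 t² = 3.51 gives 5.000 t² − 9.308 t + 3.51 = 0.
t = [9.308 ± √(9.308² − 2·10.0·3.51)] / 10.0 = (9.308 ± 4.054) / 10.0, so t = 0.5254 s or t = 1.336 s.
The descending-branch root is 1.336 s.

1.34 s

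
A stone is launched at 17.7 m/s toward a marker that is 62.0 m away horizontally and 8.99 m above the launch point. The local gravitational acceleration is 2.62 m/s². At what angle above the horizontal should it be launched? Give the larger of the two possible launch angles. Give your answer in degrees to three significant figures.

73.6°

Trajectory: y = x tanθ − g x² (1 + tan²θ)/(2v₀²). With x = 62.0, y = 8.99, v₀ = 17.7, g = 2.62:
16.07 tan²θ − 62.0 tanθ + (25.06) = 0.
tanθ = [62.0 ± √(62.0² − 4 × 16.07 × (25.06))] / (2 × 16.07) = (62.0 ± 47.25) / 32.15, giving tanθ = 0.4588 or 3.398.
θ = 24.65° or 73.60°; the larger is 73.60°.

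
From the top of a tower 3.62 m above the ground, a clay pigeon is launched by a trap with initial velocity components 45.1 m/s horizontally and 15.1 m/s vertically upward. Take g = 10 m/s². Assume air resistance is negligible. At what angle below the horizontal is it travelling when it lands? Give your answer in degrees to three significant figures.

21.0°

Vertical motion (up positive, ground at y = 0): 5.000 t² − (15.10) t − 3.62 = 0, so t = (15.10 + √(15.10² + 2·10.0·3.62)) / 10.0 = (15.10 + 17.33) / 10.0 = 3.243 s.
At impact: v_y = v_y0 − g t = −17.33 m/s; vₓ = 45.10 m/s.
Angle below horizontal: arctan(|v_y|/vₓ) = arctan(17.33/45.10) = 21.02°.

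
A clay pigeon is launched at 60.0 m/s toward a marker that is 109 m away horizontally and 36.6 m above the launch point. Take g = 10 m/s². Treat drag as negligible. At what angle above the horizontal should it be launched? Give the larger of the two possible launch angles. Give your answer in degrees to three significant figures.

80.7°

Trajectory: y = x tanθ − g x² (1 + tan²θ)/(2v₀²). With x = 109, y = 36.6, v₀ = 60.0, g = 10.0:
16.50 tan²θ − 109 tanθ + (53.10) = 0.
tanθ = [109 ± √(109² − 4 × 16.50 × (53.10))] / (2 × 16.50) = (109 ± 91.52) / 33.00, giving tanθ = 0.5296 or 6.076.
θ = 27.91° or 80.65°; the larger is 80.65°.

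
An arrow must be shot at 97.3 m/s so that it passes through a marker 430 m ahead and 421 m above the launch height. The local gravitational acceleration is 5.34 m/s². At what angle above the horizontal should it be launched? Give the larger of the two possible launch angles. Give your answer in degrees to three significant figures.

81.8°

Trajectory: y = x tanθ − g x² (1 + tan²θ)/(2v₀²). With x = 430, y = 421, v₀ = 97.3, g = 5.34:
52.15 tan²θ − 430 tanθ + (473.1) = 0.
tanθ = [430 ± √(430² − 4 × 52.15 × (473.1))] / (2 × 52.15) = (430 ± 293.6) / 104.3, giving tanθ = 1.308 or 6.938.
θ = 52.60° or 81.80°; the larger is 81.80°.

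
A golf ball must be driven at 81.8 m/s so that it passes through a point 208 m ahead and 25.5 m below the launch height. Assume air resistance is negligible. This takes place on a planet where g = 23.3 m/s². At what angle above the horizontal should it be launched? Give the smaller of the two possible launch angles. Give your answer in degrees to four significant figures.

14.84°

Trajectory: y = x tanθ − g x² (1 + tan²θ)/(2v₀²). With x = 208, y = −25.5, v₀ = 81.8, g = 23.3:
75.33 tan²θ − 208 tanθ + (49.83) = 0.
tanθ = [208 ± √(208² − 4 × 75.33 × (49.83))] / (2 × 75.33) = (208 ± 168.1) / 150.7, giving tanθ = 0.2650 or 2.496.
θ = 14.84° or 68.17°; the smaller is 14.84°.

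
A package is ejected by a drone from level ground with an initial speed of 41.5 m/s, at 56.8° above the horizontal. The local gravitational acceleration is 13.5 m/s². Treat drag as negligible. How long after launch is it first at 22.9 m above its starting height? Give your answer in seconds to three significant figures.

vₓ = 41.50 cos 56.8° = 22.72 m/s; v_y0 = 41.50 sin 56.8° = 34.73 m/s.
Height y(t) = 34.73 t − 6.750 t² = 22.9 gives 6.750 t² − 34.73 t + 22.9 = 0.
t = [34.73 ± √(34.73² − 2·13.5·22.9)] / 13.5 = (34.73 ± 24.24) / 13.5, so t = 0.7767 s or t = 4.368 s.
The first (ascending) time is 0.7767 s.

0.777 s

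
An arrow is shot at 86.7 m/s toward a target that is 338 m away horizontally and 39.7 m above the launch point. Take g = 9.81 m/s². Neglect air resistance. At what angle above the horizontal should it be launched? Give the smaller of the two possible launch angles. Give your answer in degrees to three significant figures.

20.2°

Trajectory: y = x tanθ − g x² (1 + tan²θ)/(2v₀²). With x = 338, y = 39.7, v₀ = 86.7, g = 9.81:
74.55 tan²θ − 338 tanθ + (114.2) = 0.
tanθ = [338 ± √(338² − 4 × 74.55 × (114.2))] / (2 × 74.55) = (338 ± 283.2) / 149.1, giving tanθ = 0.3679 or 4.166.
θ = 20.20° or 76.50°; the smaller is 20.20°.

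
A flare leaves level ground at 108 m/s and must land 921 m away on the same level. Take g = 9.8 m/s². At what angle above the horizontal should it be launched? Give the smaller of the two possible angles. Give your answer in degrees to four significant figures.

Level-ground range R = v₀² sin(2θ)/g ⇒ sin(2θ) = gR/v₀² = 9.80 × 921 / 108² = 0.7738.
2θ = 50.70° or 180° − 50.70° = 129.3°, so θ = 25.35° or 64.65°.
The smaller angle is 25.35°.

25.35°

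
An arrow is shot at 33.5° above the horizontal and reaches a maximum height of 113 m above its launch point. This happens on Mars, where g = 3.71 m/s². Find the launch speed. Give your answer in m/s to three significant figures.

At the peak v_y = 0, so v_y0 = √(2gH) = √(2 × 3.71 × 113) = 28.96 m/s.
v_y0 = v₀ sin θ ⇒ v₀ = 28.96 / sin 33.5° = 52.46 m/s.

52.5 m/s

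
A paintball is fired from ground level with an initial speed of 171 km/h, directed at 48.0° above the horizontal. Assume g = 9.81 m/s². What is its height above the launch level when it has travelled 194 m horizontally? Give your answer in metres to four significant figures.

32.72 m

Convert: 171 km/h = 171/3.6 = 47.50 m/s.
vₓ = 47.50 cos 48.0° = 31.78 m/s; v_y0 = 47.50 sin 48.0° = 35.30 m/s.
x = vₓ t ⇒ t = 194/31.78 = 6.104 s.
Height: y = v_y0 t − ½ g t² = 35.30 × 6.104 − 4.905 × 6.104² = 215.5 − 182.7 = 32.72 m.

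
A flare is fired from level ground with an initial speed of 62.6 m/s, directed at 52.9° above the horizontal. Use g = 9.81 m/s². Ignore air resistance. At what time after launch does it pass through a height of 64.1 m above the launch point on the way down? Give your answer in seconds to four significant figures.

Horizontal component vₓ = 62.60 cos 52.9° = 37.76 m/s; vertical v_y0 = 62.60 sin 52.9° = 49.93 m/s.
Set y = v_y0 t − ½ g t² = 64.1: 4.905 t² − 49.93 t + 64.1 = 0.
Quadratic formula: t = (49.93 ± √1235.2) / 9.81 = (49.93 ± 35.15) / 9.81 → t = 1.507 s or 8.672 s.
The descending-branch root is 8.672 s.

8.672 s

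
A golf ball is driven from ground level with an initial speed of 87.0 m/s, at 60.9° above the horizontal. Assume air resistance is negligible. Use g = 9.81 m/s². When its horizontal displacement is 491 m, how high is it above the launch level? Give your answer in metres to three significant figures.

222 m

Horizontal component vₓ = 87.00 cos 60.9° = 42.31 m/s; vertical v_y0 = 87.00 sin 60.9° = 76.02 m/s.
At x = 491 m, t = x/vₓ = 491/42.31 = 11.60 s.
Height: y = v_y0 t − ½ g t² = 76.02 × 11.60 − 4.905 × 11.60² = 882.2 − 660.5 = 221.6 m.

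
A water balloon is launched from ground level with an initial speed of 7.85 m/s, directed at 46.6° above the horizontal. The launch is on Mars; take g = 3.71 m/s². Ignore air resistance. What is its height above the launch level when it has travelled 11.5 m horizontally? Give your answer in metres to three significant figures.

Horizontal component vₓ = 7.850 cos 46.6° = 5.394 m/s; vertical v_y0 = 7.850 sin 46.6° = 5.704 m/s.
x = vₓ t ⇒ t = 11.5/5.394 = 2.132 s.
Height: y = v_y0 t − ½ g t² = 5.704 × 2.132 − 1.855 × 2.132² = 12.16 − 8.433 = 3.728 m.

3.73 m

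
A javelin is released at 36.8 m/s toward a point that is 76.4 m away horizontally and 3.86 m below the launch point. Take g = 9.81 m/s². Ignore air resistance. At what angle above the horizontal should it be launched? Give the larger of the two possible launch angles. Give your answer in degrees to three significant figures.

73.5°

Trajectory: y = x tanθ − g x² (1 + tan²θ)/(2v₀²). With x = 76.4, y = −3.86, v₀ = 36.8, g = 9.81:
21.14 tan²θ − 76.4 tanθ + (17.28) = 0.
tanθ = [76.4 ± √(76.4² − 4 × 21.14 × (17.28))] / (2 × 21.14) = (76.4 ± 66.15) / 42.28, giving tanθ = 0.2425 or 3.371.
θ = 13.63° or 73.48°; the larger is 73.48°.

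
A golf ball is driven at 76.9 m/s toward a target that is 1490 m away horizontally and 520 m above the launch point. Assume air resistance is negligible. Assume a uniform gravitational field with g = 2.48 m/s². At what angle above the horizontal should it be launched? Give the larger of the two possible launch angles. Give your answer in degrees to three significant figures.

66.2°

Trajectory: y = x tanθ − g x² (1 + tan²θ)/(2v₀²). With x = 1490, y = 520, v₀ = 76.9, g = 2.48:
465.5 tan²θ − 1490 tanθ + (985.5) = 0.
tanθ = [1490 ± √(1490² − 4 × 465.5 × (985.5))] / (2 × 465.5) = (1490 ± 620.5) / 931.0, giving tanθ = 0.9339 or 2.267.
θ = 43.04° or 66.19°; the larger is 66.19°.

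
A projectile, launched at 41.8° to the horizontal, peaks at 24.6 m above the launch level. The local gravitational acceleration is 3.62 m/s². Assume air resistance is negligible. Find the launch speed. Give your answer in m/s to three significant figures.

At the peak v_y = 0, so v_y0 = √(2gH) = √(2 × 3.62 × 24.6) = 13.35 m/s.
v_y0 = v₀ sin θ ⇒ v₀ = 13.35 / sin 41.8° = 20.02 m/s.

20.0 m/s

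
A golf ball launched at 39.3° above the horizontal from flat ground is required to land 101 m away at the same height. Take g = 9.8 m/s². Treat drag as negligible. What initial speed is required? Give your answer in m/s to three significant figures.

31.8 m/s

From R = (v₀² / g) sin 2θ: v₀ = √(gR / sin 2θ).
v₀ = √(9.80 × 101 / sin 78.60°) = √(989.8 / 0.9803) = √1009.7 = 31.78 m/s.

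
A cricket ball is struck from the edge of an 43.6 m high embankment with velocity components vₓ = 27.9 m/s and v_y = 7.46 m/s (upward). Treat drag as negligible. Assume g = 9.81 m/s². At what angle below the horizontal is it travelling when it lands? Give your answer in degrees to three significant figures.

47.3°

Vertical motion (up positive, ground at y = 0): 4.905 t² − (7.460) t − 43.6 = 0, so t = (7.460 + √(7.460² + 2·9.81·43.6)) / 9.81 = (7.460 + 30.18) / 9.81 = 3.837 s.
At impact: v_y = v_y0 − g t = −30.18 m/s; vₓ = 27.90 m/s.
Angle below horizontal: arctan(|v_y|/vₓ) = arctan(30.18/27.90) = 47.25°.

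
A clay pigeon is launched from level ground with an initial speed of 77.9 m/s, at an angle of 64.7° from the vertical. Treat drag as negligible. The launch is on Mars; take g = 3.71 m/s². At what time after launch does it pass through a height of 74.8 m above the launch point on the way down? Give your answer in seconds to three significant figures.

15.3 s

vₓ = 77.90 sin 64.7° = 70.43 m/s; v_y0 = 77.90 cos 64.7° = 33.29 m/s.
Height y(t) = 33.29 t − 1.855 t² = 74.8 gives 1.855 t² − 33.29 t + 74.8 = 0.
t = [33.29 ± √(33.29² − 2·3.71·74.8)] / 3.71 = (33.29 ± 23.52) / 3.71, so t = 2.633 s or t = 15.31 s.
The descending-branch root is 15.31 s.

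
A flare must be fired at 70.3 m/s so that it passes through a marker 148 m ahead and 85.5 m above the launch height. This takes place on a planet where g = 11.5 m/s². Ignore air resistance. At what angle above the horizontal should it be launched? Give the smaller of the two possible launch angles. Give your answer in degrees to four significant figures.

41.50°

Trajectory: y = x tanθ − g x² (1 + tan²θ)/(2v₀²). With x = 148, y = 85.5, v₀ = 70.3, g = 11.5:
25.48 tan²θ − 148 tanθ + (111.0) = 0.
tanθ = [148 ± √(148² − 4 × 25.48 × (111.0))] / (2 × 25.48) = (148 ± 102.9) / 50.97, giving tanθ = 0.8847 or 4.923.
θ = 41.50° or 78.52°; the smaller is 41.50°.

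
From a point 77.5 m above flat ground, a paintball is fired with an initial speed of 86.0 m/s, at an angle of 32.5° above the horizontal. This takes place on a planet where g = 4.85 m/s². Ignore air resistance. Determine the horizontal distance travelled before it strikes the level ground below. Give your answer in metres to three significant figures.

1490 m

Components: vₓ = 86.00 cos 32.5° = 72.53 m/s, v_y0 = 86.00 sin 32.5° = 46.21 m/s.
The projectile lands when y = 77.5 + (46.21) t − ½·4.85·t² = 0. Positive root: t = (46.21 + √(46.21² + 2·4.85·77.5)) / 4.85 = (46.21 + 53.73) / 4.85 = 20.61 s.
Horizontal distance: R = vₓ t = 72.53 × 20.61 = 1495 m.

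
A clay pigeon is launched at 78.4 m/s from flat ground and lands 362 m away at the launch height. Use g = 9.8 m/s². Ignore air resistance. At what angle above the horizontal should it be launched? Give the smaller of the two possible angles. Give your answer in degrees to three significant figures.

17.6°

From R = (v₀²/g) sin 2θ: sin 2θ = 9.80 × 362 / 6146.6 = 0.5772.
2θ = 35.25° or 180° − 35.25° = 144.7°, so θ = 17.63° or 72.37°.
The smaller angle is 17.63°.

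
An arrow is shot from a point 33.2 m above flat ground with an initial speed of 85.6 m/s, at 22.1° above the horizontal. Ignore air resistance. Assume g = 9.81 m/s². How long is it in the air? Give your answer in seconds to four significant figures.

vₓ = 85.60 cos 22.1° = 79.31 m/s; v_y0 = 85.60 sin 22.1° = 32.20 m/s.
With up positive and y = 0 at the ground: y(t) = 33.2 + (32.20) t − 4.905 t². Setting y = 0 and taking the positive root: t = [32.20 + √(32.20² + 2·9.81·33.2)] / 9.81 = (32.20 + 41.09) / 9.81 = 7.472 s.

7.472 s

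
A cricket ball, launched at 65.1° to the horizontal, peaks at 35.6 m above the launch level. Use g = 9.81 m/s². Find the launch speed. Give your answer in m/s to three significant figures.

At the peak v_y = 0, so v_y0 = √(2gH) = √(2 × 9.81 × 35.6) = 26.43 m/s.
v_y0 = v₀ sin θ ⇒ v₀ = 26.43 / sin 65.1° = 29.14 m/s.

29.1 m/s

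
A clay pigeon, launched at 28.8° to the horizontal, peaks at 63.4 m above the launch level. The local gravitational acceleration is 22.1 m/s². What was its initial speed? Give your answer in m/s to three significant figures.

At the peak v_y = 0, so v_y0 = √(2gH) = √(2 × 22.1 × 63.4) = 52.94 m/s.
v_y0 = v₀ sin θ ⇒ v₀ = 52.94 / sin 28.8° = 109.9 m/s.

110 m/s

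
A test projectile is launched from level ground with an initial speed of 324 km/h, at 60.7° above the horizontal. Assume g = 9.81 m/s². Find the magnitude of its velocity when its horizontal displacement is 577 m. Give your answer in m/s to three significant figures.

66.7 m/s

Convert: 324 km/h = 324/3.6 = 90.00 m/s.
Resolve: vₓ = 90.00 cos 60.7° = 44.04 m/s and v_y0 = 90.00 sin 60.7° = 78.49 m/s.
Time to reach x = 577 m: t = x/vₓ = 577/44.04 = 13.10 s.
Vertical velocity there: v_y = v_y0 − g t = 78.49 − 9.81 × 13.10 = −50.03 m/s.
Speed: √(vₓ² + v_y²) = √(44.04² + 50.03²) = 66.65 m/s.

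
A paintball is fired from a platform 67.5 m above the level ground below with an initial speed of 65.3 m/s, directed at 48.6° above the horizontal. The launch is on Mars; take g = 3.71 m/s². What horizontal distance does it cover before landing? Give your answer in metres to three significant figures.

1200 m

Resolve: vₓ = 65.30 cos 48.6° = 43.18 m/s and v_y0 = 65.30 sin 48.6° = 48.98 m/s.
Vertical motion (up positive, ground at y = 0): 1.855 t² − (48.98) t − 67.5 = 0, so t = (48.98 + √(48.98² + 2·3.71·67.5)) / 3.71 = (48.98 + 53.85) / 3.71 = 27.72 s.
Horizontal distance: R = vₓ t = 43.18 × 27.72 = 1197 m.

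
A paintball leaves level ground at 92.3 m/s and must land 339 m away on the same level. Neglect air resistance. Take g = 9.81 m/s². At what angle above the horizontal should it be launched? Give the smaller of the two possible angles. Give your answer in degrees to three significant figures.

Level-ground range R = v₀² sin(2θ)/g ⇒ sin(2θ) = gR/v₀² = 9.81 × 339 / 92.3² = 0.3904.
2θ = 22.98° or 180° − 22.98° = 157.0°, so θ = 11.49° or 78.51°.
The smaller angle is 11.49°.

11.5°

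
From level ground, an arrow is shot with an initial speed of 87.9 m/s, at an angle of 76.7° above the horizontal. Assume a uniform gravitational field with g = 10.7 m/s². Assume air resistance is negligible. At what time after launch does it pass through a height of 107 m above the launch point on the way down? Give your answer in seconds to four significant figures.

14.62 s

Horizontal component vₓ = 87.90 cos 76.7° = 20.22 m/s; vertical v_y0 = 87.90 sin 76.7° = 85.54 m/s.
Require v_y0 t − ½ g t² = 107, i.e. 5.350 t² − 85.54 t + 107 = 0.
Quadratic formula: t = (85.54 ± √5027.7) / 10.7 = (85.54 ± 70.91) / 10.7 → t = 1.368 s or 14.62 s.
The descending-branch root is 14.62 s.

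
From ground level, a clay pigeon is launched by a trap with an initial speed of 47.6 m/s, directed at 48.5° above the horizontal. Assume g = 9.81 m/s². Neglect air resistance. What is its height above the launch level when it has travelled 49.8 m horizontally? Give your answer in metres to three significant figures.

44.1 m

Resolve: vₓ = 47.60 cos 48.5° = 31.54 m/s and v_y0 = 47.60 sin 48.5° = 35.65 m/s.
Time to reach x = 49.8 m: t = x/vₓ = 49.8/31.54 = 1.579 s.
Height: y = v_y0 t − ½ g t² = 35.65 × 1.579 − 4.905 × 1.579² = 56.29 − 12.23 = 44.06 m.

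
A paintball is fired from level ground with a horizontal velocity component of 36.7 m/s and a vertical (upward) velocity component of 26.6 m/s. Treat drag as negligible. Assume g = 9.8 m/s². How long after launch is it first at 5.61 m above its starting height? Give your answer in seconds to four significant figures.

0.2198 s

Require v_y0 t − ½ g t² = 5.61, i.e. 4.900 t² − 26.60 t + 5.61 = 0.
t = [26.60 ± √(26.60² − 2·9.80·5.61)] / 9.80 = (26.60 ± 24.45) / 9.80, so t = 0.2198 s or t = 5.209 s.
The first (ascending) time is 0.2198 s.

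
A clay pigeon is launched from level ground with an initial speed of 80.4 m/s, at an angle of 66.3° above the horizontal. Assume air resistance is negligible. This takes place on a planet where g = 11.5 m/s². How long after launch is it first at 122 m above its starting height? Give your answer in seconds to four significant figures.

1.956 s

vₓ = 80.40 cos 66.3° = 32.32 m/s; v_y0 = 80.40 sin 66.3° = 73.62 m/s.
Require v_y0 t − ½ g t² = 122, i.e. 5.750 t² − 73.62 t + 122 = 0.
Quadratic formula: t = (73.62 ± √2613.8) / 11.5 = (73.62 ± 51.13) / 11.5 → t = 1.956 s or 10.85 s.
The first (ascending) time is 1.956 s.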